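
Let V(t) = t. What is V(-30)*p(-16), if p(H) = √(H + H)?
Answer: -120*I*√2 ≈ -169.71*I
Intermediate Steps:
p(H) = √2*√H (p(H) = √(2*H) = √2*√H)
V(-30)*p(-16) = -30*√2*√(-16) = -30*√2*4*I = -120*I*√2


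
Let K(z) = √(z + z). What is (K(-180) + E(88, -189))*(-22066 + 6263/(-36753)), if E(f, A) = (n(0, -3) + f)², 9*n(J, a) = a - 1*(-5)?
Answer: -511282310540996/2976993 - 1621995922*I*√10/12251 ≈ -1.7174e+8 - 4.1868e+5*I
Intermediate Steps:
n(J, a) = 5/9 + a/9 (n(J, a) = (a - 1*(-5))/9 = (a + 5)/9 = (5 + a)/9 = 5/9 + a/9)
K(z) = √2*√z (K(z) = √(2*z) = √2*√z)
E(f, A) = (2/9 + f)² (E(f, A) = ((5/9 + (⅑)*(-3)) + f)² = ((5/9 - ⅓) + f)² = (2/9 + f)²)
(K(-180) + E(88, -189))*(-22066 + 6263/(-36753)) = (√2*√(-180) + (2 + 9*88)²/81)*(-22066 + 6263/(-36753)) = (√2*(6*I*√5) + (2 + 792)²/81)*(-22066 + 6263*(-1/36753)) = (6*I*√10 + (1/81)*794²)*(-22066 - 6263/36753) = (6*I*√10 + (1/81)*630436)*(-810997961/36753) = (6*I*√10 + 630436/81)*(-810997961/36753) = (630436/81 + 6*I*√10)*(-810997961/36753) = -511282310540996/2976993 - 1621995922*I*√10/12251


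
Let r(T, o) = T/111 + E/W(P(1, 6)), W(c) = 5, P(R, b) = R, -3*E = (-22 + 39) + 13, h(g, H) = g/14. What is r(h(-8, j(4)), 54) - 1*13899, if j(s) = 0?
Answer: -10801081/777 ≈ -13901.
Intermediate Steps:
h(g, H) = g/14 (h(g, H) = g*(1/14) = g/14)
E = -10 (E = -((-22 + 39) + 13)/3 = -(17 + 13)/3 = -⅓*30 = -10)
r(T, o) = -2 + T/111 (r(T, o) = T/111 - 10/5 = T*(1/111) - 10*⅕ = T/111 - 2 = -2 + T/111)
r(h(-8, j(4)), 54) - 1*13899 = (-2 + ((1/14)*(-8))/111) - 1*13899 = (-2 + (1/111)*(-4/7)) - 13899 = (-2 - 4/777) - 13899 = -1558/777 - 13899 = -10801081/777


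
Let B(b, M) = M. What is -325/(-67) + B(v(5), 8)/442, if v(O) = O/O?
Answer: 72093/14807 ≈ 4.8688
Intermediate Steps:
v(O) = 1
-325/(-67) + B(v(5), 8)/442 = -325/(-67) + 8/442 = -325*(-1/67) + 8*(1/442) = 325/67 + 4/221 = 72093/14807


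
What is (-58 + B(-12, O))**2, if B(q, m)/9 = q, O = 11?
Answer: 27556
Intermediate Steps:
B(q, m) = 9*q
(-58 + B(-12, O))**2 = (-58 + 9*(-12))**2 = (-58 - 108)**2 = (-166)**2 = 27556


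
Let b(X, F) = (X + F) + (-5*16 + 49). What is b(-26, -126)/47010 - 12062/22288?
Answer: -47592777/87313240 ≈ -0.54508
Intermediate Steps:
b(X, F) = -31 + F + X (b(X, F) = (F + X) + (-80 + 49) = (F + X) - 31 = -31 + F + X)
b(-26, -126)/47010 - 12062/22288 = (-31 - 126 - 26)/47010 - 12062/22288 = -183*1/47010 - 12062*1/22288 = -61/15670 - 6031/11144 = -47592777/87313240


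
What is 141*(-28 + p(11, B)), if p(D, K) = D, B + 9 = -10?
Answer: -2397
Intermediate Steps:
B = -19 (B = -9 - 10 = -19)
141*(-28 + p(11, B)) = 141*(-28 + 11) = 141*(-17) = -2397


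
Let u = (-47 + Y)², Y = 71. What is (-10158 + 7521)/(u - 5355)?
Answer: 293/531 ≈ 0.55179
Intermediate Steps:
u = 576 (u = (-47 + 71)² = 24² = 576)
(-10158 + 7521)/(u - 5355) = (-10158 + 7521)/(576 - 5355) = -2637/(-4779) = -2637*(-1/4779) = 293/531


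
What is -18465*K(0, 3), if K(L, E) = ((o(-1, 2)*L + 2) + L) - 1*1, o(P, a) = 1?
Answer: -18465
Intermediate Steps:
K(L, E) = 1 + 2*L (K(L, E) = ((1*L + 2) + L) - 1*1 = ((L + 2) + L) - 1 = ((2 + L) + L) - 1 = (2 + 2*L) - 1 = 1 + 2*L)
-18465*K(0, 3) = -18465*(1 + 2*0) = -18465*(1 + 0) = -18465*1 = -18465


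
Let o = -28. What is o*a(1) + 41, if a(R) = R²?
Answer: 13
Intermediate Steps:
o*a(1) + 41 = -28*1² + 41 = -28*1 + 41 = -28 + 41 = 13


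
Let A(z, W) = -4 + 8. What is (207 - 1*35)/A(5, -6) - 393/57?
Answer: 686/19 ≈ 36.105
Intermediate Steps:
A(z, W) = 4
(207 - 1*35)/A(5, -6) - 393/57 = (207 - 1*35)/4 - 393/57 = (207 - 35)*(1/4) - 393*1/57 = 172*(1/4) - 131/19 = 43 - 131/19 = 686/19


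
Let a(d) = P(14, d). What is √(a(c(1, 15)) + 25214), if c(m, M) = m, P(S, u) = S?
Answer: 2*√6307 ≈ 158.83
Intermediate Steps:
a(d) = 14
√(a(c(1, 15)) + 25214) = √(14 + 25214) = √25228 = 2*√6307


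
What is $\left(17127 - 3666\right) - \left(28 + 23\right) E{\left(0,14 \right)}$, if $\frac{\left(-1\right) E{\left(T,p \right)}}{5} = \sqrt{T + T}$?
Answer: $13461$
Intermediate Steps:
$E{\left(T,p \right)} = - 5 \sqrt{2} \sqrt{T}$ ($E{\left(T,p \right)} = - 5 \sqrt{T + T} = - 5 \sqrt{2 T} = - 5 \sqrt{2} \sqrt{T}$)
$\left(17127 - 3666\right) - \left(28 + 23\right) E{\left(0,14 \right)} = \left(17127 - 3666\right) - \left(28 + 23\right) \left(- 5 \sqrt{2} \sqrt{0}\right) = \left(17127 - 3666\right) - 51 \left(\left(-5\right) \sqrt{2} \cdot 0\right) = 13461 - 51 \cdot 0 = 13461 - 0 = 13461 + 0 = 13461$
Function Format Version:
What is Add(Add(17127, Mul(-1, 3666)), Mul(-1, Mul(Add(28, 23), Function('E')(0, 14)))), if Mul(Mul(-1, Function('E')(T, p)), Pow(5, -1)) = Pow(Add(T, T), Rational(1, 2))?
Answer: 13461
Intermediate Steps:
Function('E')(T, p) = Mul(-5, Pow(2, Rational(1, 2)), Pow(T, Rational(1, 2))) (Function('E')(T, p) = Mul(-5, Pow(Add(T, T), Rational(1, 2))) = Mul(-5, Pow(Mul(2, T), Rational(1, 2))) = Mul(-5, Mul(Pow(2, Rational(1, 2)), Pow(T, Rational(1, 2)))) = Mul(-5, Pow(2, Rational(1, 2)), Pow(T, Rational(1, 2))))
Add(Add(17127, Mul(-1, 3666)), Mul(-1, Mul(Add(28, 23), Function('E')(0, 14)))) = Add(Add(17127, Mul(-1, 3666)), Mul(-1, Mul(Add(28, 23), Mul(-5, Pow(2, Rational(1, 2)), Pow(0, Rational(1, 2)))))) = Add(Add(17127, -3666), Mul(-1, Mul(51, Mul(-5, Pow(2, Rational(1, 2)), 0)))) = Add(13461, Mul(-1, Mul(51, 0))) = Add(13461, Mul(-1, 0)) = Add(13461, 0) = 13461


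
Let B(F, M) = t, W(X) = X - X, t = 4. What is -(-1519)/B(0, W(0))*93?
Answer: 141267/4 ≈ 35317.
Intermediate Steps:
W(X) = 0
B(F, M) = 4
-(-1519)/B(0, W(0))*93 = -(-1519)/4*93 = -49*(-31/4)*93 = (1519/4)*93 = 141267/4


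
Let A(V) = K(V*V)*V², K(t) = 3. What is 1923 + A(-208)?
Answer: 131715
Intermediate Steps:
A(V) = 3*V²
1923 + A(-208) = 1923 + 3*(-208)² = 1923 + 3*43264 = 1923 + 129792 = 131715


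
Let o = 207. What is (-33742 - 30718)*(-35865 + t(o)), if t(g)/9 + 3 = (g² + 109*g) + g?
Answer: -35754608340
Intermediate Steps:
t(g) = -27 + 9*g² + 990*g (t(g) = -27 + 9*((g² + 109*g) + g) = -27 + 9*(g² + 110*g) = -27 + (9*g² + 990*g) = -27 + 9*g² + 990*g)
(-33742 - 30718)*(-35865 + t(o)) = (-33742 - 30718)*(-35865 + (-27 + 9*207² + 990*207)) = -64460*(-35865 + (-27 + 9*42849 + 204930)) = -64460*(-35865 + (-27 + 385641 + 204930)) = -64460*(-35865 + 590544) = -64460*554679 = -35754608340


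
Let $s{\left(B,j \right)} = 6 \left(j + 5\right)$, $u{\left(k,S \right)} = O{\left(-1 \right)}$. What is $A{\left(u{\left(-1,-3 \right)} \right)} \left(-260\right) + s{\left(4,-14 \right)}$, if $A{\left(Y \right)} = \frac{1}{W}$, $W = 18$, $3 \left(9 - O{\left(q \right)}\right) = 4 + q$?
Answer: $- \frac{616}{9} \approx -68.444$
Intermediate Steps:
$O{\left(q \right)} = \frac{23}{3} - \frac{q}{3}$ ($O{\left(q \right)} = 9 - \frac{4 + q}{3} = 9 - \left(\frac{4}{3} + \frac{q}{3}\right) = \frac{23}{3} - \frac{q}{3}$)
$u{\left(k,S \right)} = 8$ ($u{\left(k,S \right)} = \frac{23}{3} - - \frac{1}{3} = \frac{23}{3} + \frac{1}{3} = 8$)
$A{\left(Y \right)} = \frac{1}{18}$
$s{\left(B,j \right)} = 30 + 6 j$ ($s{\left(B,j \right)} = 6 \left(5 + j\right) = 30 + 6 j$)
$A{\left(u{\left(-1,-3 \right)} \right)} \left(-260\right) + s{\left(4,-14 \right)} = \frac{1}{18} \left(-260\right) + \left(30 + 6 \left(-14\right)\right) = - \frac{130}{9} + \left(30 - 84\right) = - \frac{130}{9} - 54 = - \frac{616}{9}$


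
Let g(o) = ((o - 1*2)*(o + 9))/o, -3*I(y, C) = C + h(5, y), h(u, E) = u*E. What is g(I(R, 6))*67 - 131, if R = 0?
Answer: 807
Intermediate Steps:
h(u, E) = E*u
I(y, C) = -5*y/3 - C/3 (I(y, C) = -(C + y*5)/3 = -(C + 5*y)/3 = -5*y/3 - C/3)
g(o) = (-2 + o)*(9 + o)/o (g(o) = ((o - 2)*(9 + o))/o = ((-2 + o)*(9 + o))/o = (-2 + o)*(9 + o)/o)
g(I(R, 6))*67 - 131 = (7 + (-5/3*0 - 1/3*6) - 18/(-5/3*0 - 1/3*6))*67 - 131 = (7 + (0 - 2) - 18/(0 - 2))*67 - 131 = (7 - 2 - 18/(-2))*67 - 131 = (7 - 2 - 18*(-1/2))*67 - 131 = (7 - 2 + 9)*67 - 131 = 14*67 - 131 = 938 - 131 = 807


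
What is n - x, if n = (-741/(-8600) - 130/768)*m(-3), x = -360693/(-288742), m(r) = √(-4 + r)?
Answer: -360693/288742 - 34307*I*√7/412800 ≈ -1.2492 - 0.21988*I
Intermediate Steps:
x = 360693/288742 (x = -360693*(-1/288742) = 360693/288742 ≈ 1.2492)
n = -34307*I*√7/412800 (n = (-741/(-8600) - 130/768)*√(-4 - 3) = (-741*(-1/8600) - 130*1/768)*√(-7) = (741/8600 - 65/384)*(I*√7) = -34307*I*√7/412800 ≈ -0.21988*I)
n - x = -34307*I*√7/412800 - 1*360693/288742 = -34307*I*√7/412800 - 360693/288742 = -360693/288742 - 34307*I*√7/412800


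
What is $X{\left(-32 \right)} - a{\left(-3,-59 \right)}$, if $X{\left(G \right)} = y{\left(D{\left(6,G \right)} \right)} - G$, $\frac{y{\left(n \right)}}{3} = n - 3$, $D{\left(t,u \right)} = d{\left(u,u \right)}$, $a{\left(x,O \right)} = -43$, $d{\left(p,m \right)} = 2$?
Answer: $72$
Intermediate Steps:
$D{\left(t,u \right)} = 2$
$y{\left(n \right)} = -9 + 3 n$ ($y{\left(n \right)} = 3 \left(n - 3\right) = 3 \left(-3 + n\right) = -9 + 3 n$)
$X{\left(G \right)} = -3 - G$ ($X{\left(G \right)} = \left(-9 + 3 \cdot 2\right) - G = \left(-9 + 6\right) - G = -3 - G$)
$X{\left(-32 \right)} - a{\left(-3,-59 \right)} = \left(-3 - -32\right) - -43 = \left(-3 + 32\right) + 43 = 29 + 43 = 72$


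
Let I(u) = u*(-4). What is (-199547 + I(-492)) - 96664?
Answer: -294243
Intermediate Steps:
I(u) = -4*u
(-199547 + I(-492)) - 96664 = (-199547 - 4*(-492)) - 96664 = (-199547 + 1968) - 96664 = -197579 - 96664 = -294243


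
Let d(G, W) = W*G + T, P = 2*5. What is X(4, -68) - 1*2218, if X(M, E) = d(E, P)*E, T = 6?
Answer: 43614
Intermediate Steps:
P = 10
d(G, W) = 6 + G*W (d(G, W) = W*G + 6 = G*W + 6 = 6 + G*W)
X(M, E) = E*(6 + 10*E) (X(M, E) = (6 + E*10)*E = (6 + 10*E)*E = E*(6 + 10*E))
X(4, -68) - 1*2218 = 2*(-68)*(3 + 5*(-68)) - 1*2218 = 2*(-68)*(3 - 340) - 2218 = 2*(-68)*(-337) - 2218 = 45832 - 2218 = 43614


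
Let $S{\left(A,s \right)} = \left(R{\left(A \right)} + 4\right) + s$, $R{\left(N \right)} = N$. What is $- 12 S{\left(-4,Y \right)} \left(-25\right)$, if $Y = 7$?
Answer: $2100$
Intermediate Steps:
$S{\left(A,s \right)} = 4 + A + s$ ($S{\left(A,s \right)} = \left(A + 4\right) + s = \left(4 + A\right) + s = 4 + A + s$)
$- 12 S{\left(-4,Y \right)} \left(-25\right) = - 12 \left(4 - 4 + 7\right) \left(-25\right) = \left(-12\right) 7 \left(-25\right) = \left(-84\right) \left(-25\right) = 2100$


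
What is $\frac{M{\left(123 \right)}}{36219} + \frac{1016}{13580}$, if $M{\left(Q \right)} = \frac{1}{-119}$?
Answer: $\frac{156393157}{2090379585} \approx 0.074816$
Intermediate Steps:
$M{\left(Q \right)} = - \frac{1}{119}$
$\frac{M{\left(123 \right)}}{36219} + \frac{1016}{13580} = - \frac{1}{119 \cdot 36219} + \frac{1016}{13580} = \left(- \frac{1}{119}\right) \frac{1}{36219} + 1016 \cdot \frac{1}{13580} = - \frac{1}{4310061} + \frac{254}{3395} = \frac{156393157}{2090379585}$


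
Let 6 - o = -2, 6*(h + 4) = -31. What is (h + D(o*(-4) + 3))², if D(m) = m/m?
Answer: 2401/36 ≈ 66.694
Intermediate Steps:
h = -55/6 (h = -4 + (⅙)*(-31) = -4 - 31/6 = -55/6 ≈ -9.1667)
o = 8 (o = 6 - 1*(-2) = 6 + 2 = 8)
D(m) = 1
(h + D(o*(-4) + 3))² = (-55/6 + 1)² = (-49/6)² = 2401/36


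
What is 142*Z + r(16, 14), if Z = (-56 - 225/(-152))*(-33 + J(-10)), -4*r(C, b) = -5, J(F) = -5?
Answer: 1176759/4 ≈ 2.9419e+5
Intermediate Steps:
r(C, b) = 5/4 (r(C, b) = -1/4*(-5) = 5/4)
Z = 8287/4 (Z = (-56 - 225/(-152))*(-33 - 5) = (-56 - 225*(-1/152))*(-38) = (-56 + 225/152)*(-38) = -8287/152*(-38) = 8287/4 ≈ 2071.8)
142*Z + r(16, 14) = 142*(8287/4) + 5/4 = 588377/2 + 5/4 = 1176759/4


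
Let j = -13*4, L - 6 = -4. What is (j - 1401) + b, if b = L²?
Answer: -1449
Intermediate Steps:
L = 2 (L = 6 - 4 = 2)
b = 4 (b = 2² = 4)
j = -52
(j - 1401) + b = (-52 - 1401) + 4 = -1453 + 4 = -1449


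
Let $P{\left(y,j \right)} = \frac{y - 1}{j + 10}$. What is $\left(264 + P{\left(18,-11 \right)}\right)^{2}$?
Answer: $61009$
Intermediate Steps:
$P{\left(y,j \right)} = \frac{-1 + y}{10 + j}$
$\left(264 + P{\left(18,-11 \right)}\right)^{2} = \left(264 + \frac{-1 + 18}{10 - 11}\right)^{2} = \left(264 + \frac{1}{-1} \cdot 17\right)^{2} = \left(264 - 17\right)^{2} = 247^{2} = 61009$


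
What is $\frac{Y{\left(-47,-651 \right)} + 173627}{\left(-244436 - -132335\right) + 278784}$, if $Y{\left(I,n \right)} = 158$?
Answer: $\frac{173785}{166683} \approx 1.0426$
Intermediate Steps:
$\frac{Y{\left(-47,-651 \right)} + 173627}{\left(-244436 - -132335\right) + 278784} = \frac{158 + 173627}{\left(-244436 - -132335\right) + 278784} = \frac{173785}{\left(-244436 + 132335\right) + 278784} = \frac{173785}{-112101 + 278784} = \frac{173785}{166683}$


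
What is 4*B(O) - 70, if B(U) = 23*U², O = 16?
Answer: 23482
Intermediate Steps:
4*B(O) - 70 = 4*(23*16²) - 70 = 4*(23*256) - 70 = 4*5888 - 70 = 23552 - 70 = 23482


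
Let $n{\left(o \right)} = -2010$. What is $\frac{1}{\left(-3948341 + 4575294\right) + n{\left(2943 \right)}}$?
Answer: $\frac{1}{624943} \approx 1.6001 \cdot 10^{-6}$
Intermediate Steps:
$\frac{1}{\left(-3948341 + 4575294\right) + n{\left(2943 \right)}} = \frac{1}{\left(-3948341 + 4575294\right) - 2010} = \frac{1}{626953 - 2010} = \frac{1}{624943}$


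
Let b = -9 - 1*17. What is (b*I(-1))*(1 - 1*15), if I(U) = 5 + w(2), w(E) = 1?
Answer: 2184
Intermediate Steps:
I(U) = 6 (I(U) = 5 + 1 = 6)
b = -26 (b = -9 - 17 = -26)
(b*I(-1))*(1 - 1*15) = (-26*6)*(1 - 1*15) = -156*(1 - 15) = -156*(-14) = 2184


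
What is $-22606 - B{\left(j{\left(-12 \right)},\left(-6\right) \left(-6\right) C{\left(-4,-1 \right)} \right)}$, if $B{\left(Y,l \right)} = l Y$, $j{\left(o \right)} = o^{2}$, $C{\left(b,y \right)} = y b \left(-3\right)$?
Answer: $39602$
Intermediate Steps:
$C{\left(b,y \right)} = - 3 b y$ ($C{\left(b,y \right)} = b y \left(-3\right) = - 3 b y$)
$B{\left(Y,l \right)} = Y l$
$-22606 - B{\left(j{\left(-12 \right)},\left(-6\right) \left(-6\right) C{\left(-4,-1 \right)} \right)} = -22606 - \left(-12\right)^{2} \left(-6\right) \left(-6\right) \left(\left(-3\right) \left(-4\right) \left(-1\right)\right) = -22606 - 144 \cdot 36 \left(-12\right) = -22606 - 144 \left(-432\right) = -22606 - -62208 = -22606 + 62208 = 39602$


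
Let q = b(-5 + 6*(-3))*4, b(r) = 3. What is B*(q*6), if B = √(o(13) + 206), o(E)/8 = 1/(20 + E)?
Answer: 24*√224598/11 ≈ 1034.0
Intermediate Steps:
o(E) = 8/(20 + E)
q = 12 (q = 3*4 = 12)
B = √224598/33 (B = √(8/(20 + 13) + 206) = √(8/33 + 206) = √(6806/33) = √224598/33 ≈ 14.361)
B*(q*6) = (√224598/33)*(12*6) = (√224598/33)*72 = 24*√224598/11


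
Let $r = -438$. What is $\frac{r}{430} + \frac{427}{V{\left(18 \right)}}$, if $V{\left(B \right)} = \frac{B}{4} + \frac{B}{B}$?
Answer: $\frac{181201}{2365} \approx 76.618$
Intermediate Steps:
$V{\left(B \right)} = 1 + \frac{B}{4}$ ($V{\left(B \right)} = B \frac{1}{4} + 1 = \frac{B}{4} + 1 = 1 + \frac{B}{4}$)
$\frac{r}{430} + \frac{427}{V{\left(18 \right)}} = - \frac{438}{430} + \frac{427}{1 + \frac{1}{4} \cdot 18} = \left(-438\right) \frac{1}{430} + \frac{427}{1 + \frac{9}{2}} = - \frac{219}{215} + \frac{427}{\frac{11}{2}} = - \frac{219}{215} + 427 \cdot \frac{2}{11} = - \frac{219}{215} + \frac{854}{11} = \frac{181201}{2365}$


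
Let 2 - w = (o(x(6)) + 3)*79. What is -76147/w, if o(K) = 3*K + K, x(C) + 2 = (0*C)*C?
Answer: -76147/397 ≈ -191.81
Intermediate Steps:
x(C) = -2 (x(C) = -2 + (0*C)*C = -2 + 0*C = -2 + 0 = -2)
o(K) = 4*K
w = 397 (w = 2 - (4*(-2) + 3)*79 = 2 - (-8 + 3)*79 = 2 - (-5)*79 = 2 - 1*(-395) = 2 + 395 = 397)
-76147/w = -76147/397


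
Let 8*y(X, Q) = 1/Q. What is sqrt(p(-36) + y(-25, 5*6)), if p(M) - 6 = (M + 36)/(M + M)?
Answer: sqrt(21615)/60 ≈ 2.4503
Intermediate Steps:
y(X, Q) = 1/(8*Q)
p(M) = 6 + (36 + M)/(2*M) (p(M) = 6 + (M + 36)/(M + M) = 6 + (36 + M)/((2*M)) = 6 + (36 + M)*(1/(2*M)) = 6 + (36 + M)/(2*M))
sqrt(p(-36) + y(-25, 5*6)) = sqrt((13/2 + 18/(-36)) + 1/(8*((5*6)))) = sqrt((13/2 + 18*(-1/36)) + (1/8)/30) = sqrt((13/2 - 1/2) + (1/8)*(1/30)) = sqrt(6 + 1/240) = sqrt(1441/240) = sqrt(21615)/60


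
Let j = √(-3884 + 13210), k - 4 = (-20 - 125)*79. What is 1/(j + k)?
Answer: -11451/131116075 - √9326/131116075 ≈ -8.8071e-5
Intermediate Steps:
k = -11451 (k = 4 + (-20 - 125)*79 = 4 - 145*79 = 4 - 11455 = -11451)
j = √9326 ≈ 96.571
1/(j + k) = 1/(√9326 - 11451) = 1/(-11451 + √9326)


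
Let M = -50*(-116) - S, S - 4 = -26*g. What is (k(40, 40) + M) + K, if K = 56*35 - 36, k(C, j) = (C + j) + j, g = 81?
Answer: 9946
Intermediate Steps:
k(C, j) = C + 2*j
S = -2102 (S = 4 - 26*81 = 4 - 2106 = -2102)
M = 7902 (M = -50*(-116) - 1*(-2102) = 5800 + 2102 = 7902)
K = 1924 (K = 1960 - 36 = 1924)
(k(40, 40) + M) + K = ((40 + 2*40) + 7902) + 1924 = ((40 + 80) + 7902) + 1924 = (120 + 7902) + 1924 = 8022 + 1924 = 9946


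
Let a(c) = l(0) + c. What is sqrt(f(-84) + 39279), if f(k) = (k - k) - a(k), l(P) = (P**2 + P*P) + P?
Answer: sqrt(39363) ≈ 198.40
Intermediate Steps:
l(P) = P + 2*P**2 (l(P) = (P**2 + P**2) + P = 2*P**2 + P = P + 2*P**2)
a(c) = c (a(c) = 0*(1 + 2*0) + c = 0*(1 + 0) + c = 0*1 + c = 0 + c = c)
f(k) = -k (f(k) = (k - k) - k = 0 - k = -k)
sqrt(f(-84) + 39279) = sqrt(-1*(-84) + 39279) = sqrt(84 + 39279) = sqrt(39363)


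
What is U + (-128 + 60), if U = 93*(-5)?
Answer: -533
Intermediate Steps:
U = -465
U + (-128 + 60) = -465 + (-128 + 60) = -465 - 68 = -533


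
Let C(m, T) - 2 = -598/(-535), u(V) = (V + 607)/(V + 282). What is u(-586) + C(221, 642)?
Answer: 495837/162640 ≈ 3.0487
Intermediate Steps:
u(V) = (607 + V)/(282 + V)
C(m, T) = 1668/535 (C(m, T) = 2 - 598/(-535) = 2 - 598*(-1/535) = 2 + 598/535 = 1668/535)
u(-586) + C(221, 642) = (607 - 586)/(282 - 586) + 1668/535 = 21/(-304) + 1668/535 = -1/304*21 + 1668/535 = -21/304 + 1668/535 = 495837/162640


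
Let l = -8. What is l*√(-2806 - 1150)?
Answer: -16*I*√989 ≈ -503.17*I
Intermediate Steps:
l*√(-2806 - 1150) = -8*√(-2806 - 1150) = -16*I*√989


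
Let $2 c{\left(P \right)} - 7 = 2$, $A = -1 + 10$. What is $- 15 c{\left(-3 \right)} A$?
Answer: $- \frac{1215}{2} \approx -607.5$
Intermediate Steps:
$A = 9$
$c{\left(P \right)} = \frac{9}{2}$ ($c{\left(P \right)} = \frac{7}{2} + \frac{1}{2} \cdot 2 = \frac{7}{2} + 1 = \frac{9}{2}$)
$- 15 c{\left(-3 \right)} A = \left(-15\right) \frac{9}{2} \cdot 9 = \left(- \frac{135}{2}\right) 9 = - \frac{1215}{2}$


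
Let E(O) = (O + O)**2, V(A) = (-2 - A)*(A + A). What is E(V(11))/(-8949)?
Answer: -327184/8949 ≈ -36.561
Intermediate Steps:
V(A) = 2*A*(-2 - A) (V(A) = (-2 - A)*(2*A) = 2*A*(-2 - A))
E(O) = 4*O**2 (E(O) = (2*O)**2 = 4*O**2)
E(V(11))/(-8949) = (4*(-2*11*(2 + 11))**2)/(-8949) = (4*(-2*11*13)**2)*(-1/8949) = (4*(-286)**2)*(-1/8949) = (4*81796)*(-1/8949) = 327184*(-1/8949) = -327184/8949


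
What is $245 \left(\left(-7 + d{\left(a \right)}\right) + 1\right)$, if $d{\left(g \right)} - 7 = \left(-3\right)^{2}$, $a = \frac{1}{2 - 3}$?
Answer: $2450$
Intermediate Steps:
$a = -1$ ($a = \frac{1}{-1} = -1$)
$d{\left(g \right)} = 16$ ($d{\left(g \right)} = 7 + \left(-3\right)^{2} = 7 + 9 = 16$)
$245 \left(\left(-7 + d{\left(a \right)}\right) + 1\right) = 245 \left(\left(-7 + 16\right) + 1\right) = 245 \left(9 + 1\right) = 245 \cdot 10 = 2450$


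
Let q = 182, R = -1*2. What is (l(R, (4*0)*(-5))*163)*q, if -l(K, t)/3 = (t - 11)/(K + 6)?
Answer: 489489/2 ≈ 2.4474e+5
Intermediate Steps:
R = -2
l(K, t) = -3*(-11 + t)/(6 + K) (l(K, t) = -3*(t - 11)/(K + 6) = -3*(-11 + t)/(6 + K))
(l(R, (4*0)*(-5))*163)*q = ((3*(11 - 4*0*(-5))/(6 - 2))*163)*182 = ((3*(11 - 0*(-5))/4)*163)*182 = ((3*(1/4)*(11 - 1*0))*163)*182 = ((3*(1/4)*(11 + 0))*163)*182 = ((3*(1/4)*11)*163)*182 = ((33/4)*163)*182 = (5379/4)*182 = 489489/2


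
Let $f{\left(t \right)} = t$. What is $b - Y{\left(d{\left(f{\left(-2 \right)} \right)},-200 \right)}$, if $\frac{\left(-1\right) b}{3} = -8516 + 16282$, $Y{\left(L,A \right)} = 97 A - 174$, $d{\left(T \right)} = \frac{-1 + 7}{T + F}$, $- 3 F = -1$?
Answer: $-3724$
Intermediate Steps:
$F = \frac{1}{3}$ ($F = \left(- \frac{1}{3}\right) \left(-1\right) = \frac{1}{3} \approx 0.33333$)
$d{\left(T \right)} = \frac{6}{\frac{1}{3} + T}$ ($d{\left(T \right)} = \frac{-1 + 7}{T + \frac{1}{3}} = \frac{6}{\frac{1}{3} + T}$)
$Y{\left(L,A \right)} = -174 + 97 A$
$b = -23298$ ($b = - 3 \left(-8516 + 16282\right) = \left(-3\right) 7766 = -23298$)
$b - Y{\left(d{\left(f{\left(-2 \right)} \right)},-200 \right)} = -23298 - \left(-174 + 97 \left(-200\right)\right) = -23298 - \left(-174 - 19400\right) = -23298 - -19574 = -23298 + 19574 = -3724$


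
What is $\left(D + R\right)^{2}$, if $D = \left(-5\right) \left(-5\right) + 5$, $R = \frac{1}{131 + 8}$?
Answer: $\frac{17397241}{19321} \approx 900.43$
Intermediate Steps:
$R = \frac{1}{139} \approx 0.0071942$
$D = 30$ ($D = 25 + 5 = 30$)
$\left(D + R\right)^{2} = \left(30 + \frac{1}{139}\right)^{2} = \left(\frac{4171}{139}\right)^{2} = \frac{17397241}{19321}$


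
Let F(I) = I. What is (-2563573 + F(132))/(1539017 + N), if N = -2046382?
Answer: 2563441/507365 ≈ 5.0525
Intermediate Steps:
(-2563573 + F(132))/(1539017 + N) = (-2563573 + 132)/(1539017 - 2046382) = -2563441/(-507365) = -2563441*(-1/507365) = 2563441/507365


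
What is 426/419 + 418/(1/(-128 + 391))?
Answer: 46062772/419 ≈ 1.0994e+5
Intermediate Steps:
426/419 + 418/(1/(-128 + 391)) = 426*(1/419) + 418/(1/263) = 426/419 + 418/(1/263) = 426/419 + 418*263 = 426/419 + 109934 = 46062772/419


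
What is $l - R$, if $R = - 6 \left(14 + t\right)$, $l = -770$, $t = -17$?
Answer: $-788$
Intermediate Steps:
$R = 18$ ($R = - 6 \left(14 - 17\right) = \left(-6\right) \left(-3\right) = 18$)
$l - R = -770 - 18 = -788$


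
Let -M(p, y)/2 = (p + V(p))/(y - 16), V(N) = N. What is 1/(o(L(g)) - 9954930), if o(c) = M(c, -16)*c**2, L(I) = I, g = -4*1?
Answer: -1/9954938 ≈ -1.0045e-7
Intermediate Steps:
g = -4
M(p, y) = -4*p/(-16 + y) (M(p, y) = -2*(p + p)/(y - 16) = -2*2*p/(-16 + y) = -4*p/(-16 + y))
o(c) = c**3/8 (o(c) = (-4*c/(-16 - 16))*c**2 = (-4*c/(-32))*c**2 = (-4*c*(-1/32))*c**2 = (c/8)*c**2 = c**3/8)
1/(o(L(g)) - 9954930) = 1/((1/8)*(-4)**3 - 9954930) = 1/((1/8)*(-64) - 9954930) = 1/(-8 - 9954930) = 1/(-9954938) = -1/9954938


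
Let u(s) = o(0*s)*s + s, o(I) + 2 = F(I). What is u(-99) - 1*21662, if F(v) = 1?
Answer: -21662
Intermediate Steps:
o(I) = -1 (o(I) = -2 + 1 = -1)
u(s) = 0 (u(s) = -s + s = 0)
u(-99) - 1*21662 = 0 - 1*21662 = 0 - 21662 = -21662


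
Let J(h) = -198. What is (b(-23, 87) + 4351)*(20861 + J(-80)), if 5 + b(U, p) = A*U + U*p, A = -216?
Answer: 151108519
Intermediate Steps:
b(U, p) = -5 - 216*U + U*p (b(U, p) = -5 + (-216*U + U*p) = -5 - 216*U + U*p)
(b(-23, 87) + 4351)*(20861 + J(-80)) = ((-5 - 216*(-23) - 23*87) + 4351)*(20861 - 198) = ((-5 + 4968 - 2001) + 4351)*20663 = (2962 + 4351)*20663 = 7313*20663 = 151108519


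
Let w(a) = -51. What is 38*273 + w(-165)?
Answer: 10323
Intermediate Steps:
38*273 + w(-165) = 38*273 - 51 = 10374 - 51 = 10323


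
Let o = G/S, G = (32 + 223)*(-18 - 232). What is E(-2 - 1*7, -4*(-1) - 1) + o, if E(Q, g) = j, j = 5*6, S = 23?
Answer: -63060/23 ≈ -2741.7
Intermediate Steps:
G = -63750 (G = 255*(-250) = -63750)
j = 30
E(Q, g) = 30
o = -63750/23 ≈ -2771.7
E(-2 - 1*7, -4*(-1) - 1) + o = 30 - 63750/23 = -63060/23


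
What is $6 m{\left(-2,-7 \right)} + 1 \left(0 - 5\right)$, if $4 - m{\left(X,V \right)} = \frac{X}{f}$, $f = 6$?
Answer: $21$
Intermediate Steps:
$m{\left(X,V \right)} = 4 - \frac{X}{6}$
$6 m{\left(-2,-7 \right)} + 1 \left(0 - 5\right) = 6 \left(4 - - \frac{1}{3}\right) + 1 \left(0 - 5\right) = 6 \left(4 + \frac{1}{3}\right) + 1 \left(-5\right) = 6 \cdot \frac{13}{3} - 5 = 26 - 5 = 21$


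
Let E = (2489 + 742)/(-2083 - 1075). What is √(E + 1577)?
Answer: √15717160730/3158 ≈ 39.699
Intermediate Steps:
E = -3231/3158 (E = 3231/(-3158) = 3231*(-1/3158) = -3231/3158 ≈ -1.0231)
√(E + 1577) = √(-3231/3158 + 1577) = √(4976935/3158) = √15717160730/3158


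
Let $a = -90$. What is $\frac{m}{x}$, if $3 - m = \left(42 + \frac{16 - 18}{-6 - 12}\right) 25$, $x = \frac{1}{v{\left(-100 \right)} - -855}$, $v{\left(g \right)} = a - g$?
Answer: $- \frac{8172520}{9} \approx -9.0806 \cdot 10^{5}$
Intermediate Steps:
$v{\left(g \right)} = -90 - g$
$x = \frac{1}{865}$ ($x = \frac{1}{\left(-90 - -100\right) - -855} = \frac{1}{\left(-90 + 100\right) + 855} = \frac{1}{10 + 855} = \frac{1}{865} \approx 0.0011561$)
$m = - \frac{9448}{9}$ ($m = 3 - \left(42 + \frac{16 - 18}{-6 - 12}\right) 25 = 3 - \left(42 - \frac{2}{-18}\right) 25 = 3 - \left(42 - - \frac{1}{9}\right) 25 = 3 - \left(42 + \frac{1}{9}\right) 25 = 3 - \frac{379}{9} \cdot 25 = 3 - \frac{9475}{9} = - \frac{9448}{9} \approx -1049.8$)
$\frac{m}{x} = - \frac{9448 \frac{1}{\frac{1}{865}}}{9} = \left(- \frac{9448}{9}\right) 865 = - \frac{8172520}{9}$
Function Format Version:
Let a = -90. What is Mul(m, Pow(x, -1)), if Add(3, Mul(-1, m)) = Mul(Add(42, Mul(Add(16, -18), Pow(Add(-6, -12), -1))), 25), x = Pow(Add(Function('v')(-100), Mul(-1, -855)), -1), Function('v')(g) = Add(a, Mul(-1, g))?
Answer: Rational(-8172520, 9) ≈ -9.0806e+5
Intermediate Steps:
Function('v')(g) = Add(-90, Mul(-1, g))
x = Rational(1, 865) (x = Pow(Add(Add(-90, Mul(-1, -100)), Mul(-1, -855)), -1) = Pow(Add(Add(-90, 100), 855), -1) = Pow(Add(10, 855), -1) = Pow(865, -1) = Rational(1, 865) ≈ 0.0011561)
m = Rational(-9448, 9) (m = Add(3, Mul(-1, Mul(Add(42, Mul(Add(16, -18), Pow(Add(-6, -12), -1))), 25))) = Add(3, Mul(-1, Mul(Add(42, Mul(-2, Pow(-18, -1))), 25))) = Add(3, Mul(-1, Mul(Add(42, Mul(-2, Rational(-1, 18))), 25))) = Add(3, Mul(-1, Mul(Add(42, Rational(1, 9)), 25))) = Add(3, Mul(-1, Mul(Rational(379, 9), 25))) = Add(3, Mul(-1, Rational(9475, 9))) = Add(3, Rational(-9475, 9)) = Rational(-9448, 9) ≈ -1049.8)
Mul(m, Pow(x, -1)) = Mul(Rational(-9448, 9), Pow(Rational(1, 865), -1)) = Mul(Rational(-9448, 9), 865) = Rational(-8172520, 9)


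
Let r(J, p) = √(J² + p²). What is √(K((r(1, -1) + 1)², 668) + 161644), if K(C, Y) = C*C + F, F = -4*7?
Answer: √(161633 + 12*√2) ≈ 402.06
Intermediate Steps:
F = -28
K(C, Y) = -28 + C² (K(C, Y) = C*C - 28 = C² - 28 = -28 + C²)
√(K((r(1, -1) + 1)², 668) + 161644) = √((-28 + ((√(1² + (-1)²) + 1)²)²) + 161644) = √((-28 + ((√(1 + 1) + 1)²)²) + 161644) = √((-28 + ((√2 + 1)²)²) + 161644) = √((-28 + ((1 + √2)²)²) + 161644) = √((-28 + (1 + √2)⁴) + 161644) = √(161616 + (1 + √2)⁴)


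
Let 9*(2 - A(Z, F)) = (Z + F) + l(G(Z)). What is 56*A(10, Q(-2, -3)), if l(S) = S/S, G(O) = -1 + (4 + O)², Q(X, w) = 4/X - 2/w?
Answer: 1400/27 ≈ 51.852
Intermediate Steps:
Q(X, w) = -2/w + 4/X
l(S) = 1
A(Z, F) = 17/9 - F/9 - Z/9 (A(Z, F) = 2 - ((Z + F) + 1)/9 = 2 - ((F + Z) + 1)/9 = 2 - (1 + F + Z)/9 = 2 + (-⅑ - F/9 - Z/9) = 17/9 - F/9 - Z/9)
56*A(10, Q(-2, -3)) = 56*(17/9 - (-2/(-3) + 4/(-2))/9 - ⅑*10) = 56*(17/9 - (-2*(-⅓) + 4*(-½))/9 - 10/9) = 56*(17/9 - (⅔ - 2)/9 - 10/9) = 56*(17/9 - ⅑*(-4/3) - 10/9) = 56*(17/9 + 4/27 - 10/9) = 56*(25/27) = 1400/27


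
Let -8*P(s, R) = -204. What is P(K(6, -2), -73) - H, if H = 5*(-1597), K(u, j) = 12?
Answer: 16021/2 ≈ 8010.5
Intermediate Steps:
H = -7985
P(s, R) = 51/2 (P(s, R) = -1/8*(-204) = 51/2)
P(K(6, -2), -73) - H = 51/2 - 1*(-7985) = 51/2 + 7985 = 16021/2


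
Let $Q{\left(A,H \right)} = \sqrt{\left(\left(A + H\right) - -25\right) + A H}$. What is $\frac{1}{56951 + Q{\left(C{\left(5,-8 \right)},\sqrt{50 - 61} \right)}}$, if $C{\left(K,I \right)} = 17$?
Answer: $\frac{1}{56951 + \sqrt{6} \sqrt{7 + 3 i \sqrt{11}}} \approx 1.7557 \cdot 10^{-5} - 1.2 \cdot 10^{-9} i$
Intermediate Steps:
$Q{\left(A,H \right)} = \sqrt{25 + A + H + A H}$ ($Q{\left(A,H \right)} = \sqrt{\left(\left(A + H\right) + 25\right) + A H} = \sqrt{\left(25 + A + H\right) + A H} = \sqrt{25 + A + H + A H}$)
$\frac{1}{56951 + Q{\left(C{\left(5,-8 \right)},\sqrt{50 - 61} \right)}} = \frac{1}{56951 + \sqrt{25 + 17 + \sqrt{50 - 61} + 17 \sqrt{50 - 61}}} = \frac{1}{56951 + \sqrt{25 + 17 + \sqrt{-11} + 17 \sqrt{-11}}} = \frac{1}{56951 + \sqrt{25 + 17 + i \sqrt{11} + 17 i \sqrt{11}}} = \frac{1}{56951 + \sqrt{42 + 18 i \sqrt{11}}}$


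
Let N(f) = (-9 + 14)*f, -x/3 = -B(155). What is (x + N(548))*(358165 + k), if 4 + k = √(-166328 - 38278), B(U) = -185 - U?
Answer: 616036920 + 15480*I*√2526 ≈ 6.1604e+8 + 7.7801e+5*I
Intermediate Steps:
x = -1020 (x = -(-3)*(-185 - 1*155) = -(-3)*(-185 - 155) = -(-3)*(-340) = -3*340 = -1020)
N(f) = 5*f
k = -4 + 9*I*√2526 (k = -4 + √(-166328 - 38278) = -4 + √(-204606) = -4 + 9*I*√2526 ≈ -4.0 + 452.33*I)
(x + N(548))*(358165 + k) = (-1020 + 5*548)*(358165 + (-4 + 9*I*√2526)) = (-1020 + 2740)*(358161 + 9*I*√2526) = 1720*(358161 + 9*I*√2526) = 616036920 + 15480*I*√2526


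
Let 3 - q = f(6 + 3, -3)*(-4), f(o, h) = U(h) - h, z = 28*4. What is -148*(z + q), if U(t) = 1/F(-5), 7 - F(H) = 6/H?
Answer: -773596/41 ≈ -18868.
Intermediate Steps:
F(H) = 7 - 6/H
U(t) = 5/41 (U(t) = 1/(7 - 6/(-5)) = 1/(7 - 6*(-1/5)) = 1/(7 + 6/5) = 1/(41/5) = 5/41)
z = 112
f(o, h) = 5/41 - h
q = 635/41 (q = 3 - (5/41 - 1*(-3))*(-4) = 3 - (5/41 + 3)*(-4) = 3 - 128*(-4)/41 = 3 - 1*(-512/41) = 3 + 512/41 = 635/41 ≈ 15.488)
-148*(z + q) = -148*(112 + 635/41) = -148*5227/41 = -773596/41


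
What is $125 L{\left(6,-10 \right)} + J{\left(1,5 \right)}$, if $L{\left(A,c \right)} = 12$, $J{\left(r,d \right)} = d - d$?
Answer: $1500$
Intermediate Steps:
$J{\left(r,d \right)} = 0$
$125 L{\left(6,-10 \right)} + J{\left(1,5 \right)} = 125 \cdot 12 + 0 = 1500 + 0 = 1500$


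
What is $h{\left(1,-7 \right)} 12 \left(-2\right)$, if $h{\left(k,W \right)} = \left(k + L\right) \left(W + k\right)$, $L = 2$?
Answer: $432$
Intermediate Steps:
$h{\left(k,W \right)} = \left(2 + k\right) \left(W + k\right)$ ($h{\left(k,W \right)} = \left(k + 2\right) \left(W + k\right) = \left(2 + k\right) \left(W + k\right)$)
$h{\left(1,-7 \right)} 12 \left(-2\right) = \left(1^{2} + 2 \left(-7\right) + 2 \cdot 1 - 7\right) 12 \left(-2\right) = \left(1 - 14 + 2 - 7\right) \left(-24\right) = \left(-18\right) \left(-24\right) = 432$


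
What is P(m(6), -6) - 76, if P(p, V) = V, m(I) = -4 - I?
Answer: -82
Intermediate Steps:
P(m(6), -6) - 76 = -6 - 76 = -82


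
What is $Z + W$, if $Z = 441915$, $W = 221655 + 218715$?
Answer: $882285$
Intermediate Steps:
$W = 440370$
$Z + W = 441915 + 440370 = 882285$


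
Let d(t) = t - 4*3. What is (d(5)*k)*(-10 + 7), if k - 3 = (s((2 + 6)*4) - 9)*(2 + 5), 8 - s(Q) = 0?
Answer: -84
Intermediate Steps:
d(t) = -12 + t (d(t) = t - 12 = -12 + t)
s(Q) = 8 (s(Q) = 8 - 1*0 = 8 + 0 = 8)
k = -4 (k = 3 + (8 - 9)*(2 + 5) = 3 - 1*7 = 3 - 7 = -4)
(d(5)*k)*(-10 + 7) = ((-12 + 5)*(-4))*(-10 + 7) = -7*(-4)*(-3) = 28*(-3) = -84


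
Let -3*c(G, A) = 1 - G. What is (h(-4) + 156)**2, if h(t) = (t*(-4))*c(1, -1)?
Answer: 24336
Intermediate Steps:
c(G, A) = -1/3 + G/3 (c(G, A) = -(1 - G)/3 = -1/3 + G/3)
h(t) = 0 (h(t) = (t*(-4))*(-1/3 + (1/3)*1) = (-4*t)*(-1/3 + 1/3) = -4*t*0 = 0)
(h(-4) + 156)**2 = (0 + 156)**2 = 156**2 = 24336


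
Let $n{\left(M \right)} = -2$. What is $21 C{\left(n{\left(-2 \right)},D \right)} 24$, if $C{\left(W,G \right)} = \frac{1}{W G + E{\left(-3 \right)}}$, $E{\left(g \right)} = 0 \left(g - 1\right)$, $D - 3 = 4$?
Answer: $-36$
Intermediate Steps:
$D = 7$ ($D = 3 + 4 = 7$)
$E{\left(g \right)} = 0$ ($E{\left(g \right)} = 0 \left(-1 + g\right) = 0$)
$C{\left(W,G \right)} = \frac{1}{G W}$ ($C{\left(W,G \right)} = \frac{1}{W G + 0} = \frac{1}{G W + 0} = \frac{1}{G W}$)
$21 C{\left(n{\left(-2 \right)},D \right)} 24 = 21 \frac{1}{7 \left(-2\right)} 24 = 21 \cdot \frac{1}{7} \left(- \frac{1}{2}\right) 24 = 21 \left(- \frac{1}{14}\right) 24 = \left(- \frac{3}{2}\right) 24 = -36$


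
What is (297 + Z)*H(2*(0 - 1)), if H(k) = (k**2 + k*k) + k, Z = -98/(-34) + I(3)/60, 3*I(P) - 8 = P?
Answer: 917827/510 ≈ 1799.7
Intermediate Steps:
I(P) = 8/3 + P/3
Z = 9007/3060 (Z = -98/(-34) + (8/3 + (1/3)*3)/60 = -98*(-1/34) + (8/3 + 1)*(1/60) = 49/17 + (11/3)*(1/60) = 49/17 + 11/180 = 9007/3060 ≈ 2.9435)
H(k) = k + 2*k**2 (H(k) = (k**2 + k**2) + k = 2*k**2 + k = k + 2*k**2)
(297 + Z)*H(2*(0 - 1)) = (297 + 9007/3060)*((2*(0 - 1))*(1 + 2*(2*(0 - 1)))) = 917827*((2*(-1))*(1 + 2*(2*(-1))))/3060 = 917827*(-2*(1 + 2*(-2)))/3060 = 917827*(-2*(1 - 4))/3060 = 917827*(-2*(-3))/3060 = (917827/3060)*6 = 917827/510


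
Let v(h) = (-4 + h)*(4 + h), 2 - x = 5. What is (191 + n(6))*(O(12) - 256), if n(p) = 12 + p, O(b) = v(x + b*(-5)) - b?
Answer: 770165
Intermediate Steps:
x = -3 (x = 2 - 1*5 = 2 - 5 = -3)
O(b) = -16 + (-3 - 5*b)² - b (O(b) = (-16 + (-3 + b*(-5))²) - b = (-16 + (-3 - 5*b)²) - b = -16 + (-3 - 5*b)² - b)
(191 + n(6))*(O(12) - 256) = (191 + (12 + 6))*((-16 + (3 + 5*12)² - 1*12) - 256) = (191 + 18)*((-16 + (3 + 60)² - 12) - 256) = 209*((-16 + 63² - 12) - 256) = 209*((-16 + 3969 - 12) - 256) = 209*(3941 - 256) = 209*3685 = 770165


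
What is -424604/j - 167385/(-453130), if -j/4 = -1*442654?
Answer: 1299671858/10028990351 ≈ 0.12959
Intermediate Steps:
j = 1770616 (j = -(-4)*442654 = -4*(-442654) = 1770616)
-424604/j - 167385/(-453130) = -424604/1770616 - 167385/(-453130) = -424604*1/1770616 - 167385*(-1/453130) = -106151/442654 + 33477/90626 = 1299671858/10028990351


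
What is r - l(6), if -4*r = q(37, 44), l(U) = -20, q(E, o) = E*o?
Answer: -387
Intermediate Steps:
r = -407 (r = -37*44/4 = -1/4*1628 = -407)
r - l(6) = -407 - 1*(-20) = -407 + 20 = -387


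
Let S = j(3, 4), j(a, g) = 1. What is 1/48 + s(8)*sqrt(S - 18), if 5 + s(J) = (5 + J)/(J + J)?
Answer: 1/48 - 67*I*sqrt(17)/16 ≈ 0.020833 - 17.266*I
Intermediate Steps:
s(J) = -5 + (5 + J)/(2*J) (s(J) = -5 + (5 + J)/(J + J) = -5 + (5 + J)/((2*J)) = -5 + (5 + J)*(1/(2*J)) = -5 + (5 + J)/(2*J))
S = 1
1/48 + s(8)*sqrt(S - 18) = 1/48 + ((1/2)*(5 - 9*8)/8)*sqrt(1 - 18) = 1/48 + ((1/2)*(1/8)*(5 - 72))*sqrt(-17) = 1/48 + ((1/2)*(1/8)*(-67))*(I*sqrt(17)) = 1/48 - 67*I*sqrt(17)/16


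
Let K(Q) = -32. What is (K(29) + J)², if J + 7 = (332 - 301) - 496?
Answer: 254016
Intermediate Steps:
J = -472 (J = -7 + ((332 - 301) - 496) = -7 + (31 - 496) = -7 - 465 = -472)
(K(29) + J)² = (-32 - 472)² = (-504)² = 254016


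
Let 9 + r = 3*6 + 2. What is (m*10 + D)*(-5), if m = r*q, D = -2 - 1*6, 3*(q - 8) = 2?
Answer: -14180/3 ≈ -4726.7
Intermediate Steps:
q = 26/3 (q = 8 + (⅓)*2 = 8 + ⅔ = 26/3 ≈ 8.6667)
D = -8 (D = -2 - 6 = -8)
r = 11 (r = -9 + (3*6 + 2) = -9 + (18 + 2) = -9 + 20 = 11)
m = 286/3 (m = 11*(26/3) = 286/3 ≈ 95.333)
(m*10 + D)*(-5) = ((286/3)*10 - 8)*(-5) = (2860/3 - 8)*(-5) = (2836/3)*(-5) = -14180/3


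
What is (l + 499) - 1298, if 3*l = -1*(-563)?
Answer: -1834/3 ≈ -611.33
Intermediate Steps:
l = 563/3 (l = (-1*(-563))/3 = (⅓)*563 = 563/3 ≈ 187.67)
(l + 499) - 1298 = (563/3 + 499) - 1298 = 2060/3 - 1298 = -1834/3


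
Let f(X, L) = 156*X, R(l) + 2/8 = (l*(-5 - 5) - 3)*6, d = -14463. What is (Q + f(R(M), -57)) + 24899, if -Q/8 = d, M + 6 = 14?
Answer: 62876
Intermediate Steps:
M = 8 (M = -6 + 14 = 8)
Q = 115704 (Q = -8*(-14463) = 115704)
R(l) = -73/4 - 60*l (R(l) = -¼ + (l*(-5 - 5) - 3)*6 = -¼ + (l*(-10) - 3)*6 = -¼ + (-10*l - 3)*6 = -¼ + (-3 - 10*l)*6 = -¼ + (-18 - 60*l) = -73/4 - 60*l)
(Q + f(R(M), -57)) + 24899 = (115704 + 156*(-73/4 - 60*8)) + 24899 = (115704 + 156*(-73/4 - 480)) + 24899 = (115704 + 156*(-1993/4)) + 24899 = (115704 - 77727) + 24899 = 37977 + 24899 = 62876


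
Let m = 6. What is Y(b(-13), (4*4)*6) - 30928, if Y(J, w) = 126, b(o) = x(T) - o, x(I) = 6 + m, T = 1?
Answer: -30802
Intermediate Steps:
x(I) = 12 (x(I) = 6 + 6 = 12)
b(o) = 12 - o
Y(b(-13), (4*4)*6) - 30928 = 126 - 30928 = -30802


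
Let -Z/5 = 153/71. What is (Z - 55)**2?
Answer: 21808900/5041 ≈ 4326.3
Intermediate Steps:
Z = -765/71 ≈ -10.775
(Z - 55)**2 = (-765/71 - 55)**2 = (-4670/71)**2 = 21808900/5041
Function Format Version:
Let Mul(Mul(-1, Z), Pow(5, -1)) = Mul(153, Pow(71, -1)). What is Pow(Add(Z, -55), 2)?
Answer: Rational(21808900, 5041) ≈ 4326.3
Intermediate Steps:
Z = Rational(-765, 71) (Z = Mul(-5, Mul(153, Pow(71, -1))) = Mul(-5, Mul(153, Rational(1, 71))) = Mul(-5, Rational(153, 71)) = Rational(-765, 71) ≈ -10.775)
Pow(Add(Z, -55), 2) = Pow(Add(Rational(-765, 71), -55), 2) = Pow(Rational(-4670, 71), 2) = Rational(21808900, 5041)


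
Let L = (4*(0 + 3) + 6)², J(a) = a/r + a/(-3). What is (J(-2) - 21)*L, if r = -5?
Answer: -32292/5 ≈ -6458.4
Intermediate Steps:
J(a) = -8*a/15 (J(a) = a/(-5) + a/(-3) = a*(-⅕) + a*(-⅓) = -a/5 - a/3 = -8*a/15)
L = 324 (L = (4*3 + 6)² = (12 + 6)² = 18² = 324)
(J(-2) - 21)*L = (-8/15*(-2) - 21)*324 = (16/15 - 21)*324 = -299/15*324 = -32292/5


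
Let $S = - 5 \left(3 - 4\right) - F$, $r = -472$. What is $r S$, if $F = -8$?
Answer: $-6136$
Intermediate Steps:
$S = 13$ ($S = - 5 \left(3 - 4\right) - -8 = \left(-5\right) \left(-1\right) + 8 = 5 + 8 = 13$)
$r S = \left(-472\right) 13 = -6136$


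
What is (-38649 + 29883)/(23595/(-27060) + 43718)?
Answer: -1437624/7169609 ≈ -0.20052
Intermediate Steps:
(-38649 + 29883)/(23595/(-27060) + 43718) = -8766/(23595*(-1/27060) + 43718) = -8766/(-143/164 + 43718) = -8766/7169609/164 = -8766*164/7169609 = -1437624/7169609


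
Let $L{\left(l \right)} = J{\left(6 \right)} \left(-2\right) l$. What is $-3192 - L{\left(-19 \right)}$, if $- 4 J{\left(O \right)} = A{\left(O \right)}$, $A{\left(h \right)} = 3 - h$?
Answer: $- \frac{6441}{2} \approx -3220.5$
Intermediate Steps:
$J{\left(O \right)} = - \frac{3}{4} + \frac{O}{4}$ ($J{\left(O \right)} = - \frac{3 - O}{4} = - \frac{3}{4} + \frac{O}{4}$)
$L{\left(l \right)} = - \frac{3 l}{2}$ ($L{\left(l \right)} = \left(- \frac{3}{4} + \frac{1}{4} \cdot 6\right) \left(-2\right) l = \left(- \frac{3}{4} + \frac{3}{2}\right) \left(-2\right) l = \frac{3}{4} \left(-2\right) l = - \frac{3 l}{2}$)
$-3192 - L{\left(-19 \right)} = -3192 - \left(- \frac{3}{2}\right) \left(-19\right) = -3192 - \frac{57}{2} = - \frac{6441}{2}$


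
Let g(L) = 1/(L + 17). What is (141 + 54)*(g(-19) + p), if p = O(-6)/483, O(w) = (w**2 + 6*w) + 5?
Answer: -30745/322 ≈ -95.481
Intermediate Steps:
O(w) = 5 + w**2 + 6*w
g(L) = 1/(17 + L)
p = 5/483 (p = (5 + (-6)**2 + 6*(-6))/483 = (5 + 36 - 36)*(1/483) = 5*(1/483) = 5/483 ≈ 0.010352)
(141 + 54)*(g(-19) + p) = (141 + 54)*(1/(17 - 19) + 5/483) = 195*(1/(-2) + 5/483) = 195*(-1/2 + 5/483) = 195*(-473/966) = -30745/322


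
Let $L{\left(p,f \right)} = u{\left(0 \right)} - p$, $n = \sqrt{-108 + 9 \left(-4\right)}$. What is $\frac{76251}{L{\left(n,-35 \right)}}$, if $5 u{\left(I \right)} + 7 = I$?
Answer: $- \frac{2668785}{3649} + \frac{22875300 i}{3649} \approx -731.37 + 6268.9 i$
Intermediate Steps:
$u{\left(I \right)} = - \frac{7}{5} + \frac{I}{5}$
$n = 12 i$ ($n = \sqrt{-108 - 36} = \sqrt{-144} = 12 i \approx 12.0 i$)
$L{\left(p,f \right)} = - \frac{7}{5} - p$ ($L{\left(p,f \right)} = \left(- \frac{7}{5} + \frac{1}{5} \cdot 0\right) - p = \left(- \frac{7}{5} + 0\right) - p = - \frac{7}{5} - p$)
$\frac{76251}{L{\left(n,-35 \right)}} = \frac{76251}{- \frac{7}{5} - 12 i} = 76251 \frac{25 \left(- \frac{7}{5} + 12 i\right)}{3649} = \frac{1906275 \left(- \frac{7}{5} + 12 i\right)}{3649}$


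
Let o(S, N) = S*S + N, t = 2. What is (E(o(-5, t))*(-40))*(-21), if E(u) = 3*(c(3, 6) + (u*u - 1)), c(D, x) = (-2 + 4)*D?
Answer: 1849680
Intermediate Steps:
o(S, N) = N + S² (o(S, N) = S² + N = N + S²)
c(D, x) = 2*D
E(u) = 15 + 3*u² (E(u) = 3*(2*3 + (u*u - 1)) = 3*(6 + (u² - 1)) = 3*(6 + (-1 + u²)) = 3*(5 + u²) = 15 + 3*u²)
(E(o(-5, t))*(-40))*(-21) = ((15 + 3*(2 + (-5)²)²)*(-40))*(-21) = ((15 + 3*(2 + 25)²)*(-40))*(-21) = ((15 + 3*27²)*(-40))*(-21) = ((15 + 3*729)*(-40))*(-21) = ((15 + 2187)*(-40))*(-21) = (2202*(-40))*(-21) = -88080*(-21) = 1849680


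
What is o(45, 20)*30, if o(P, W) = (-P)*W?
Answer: -27000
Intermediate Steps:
o(P, W) = -P*W
o(45, 20)*30 = -1*45*20*30 = -900*30 = -27000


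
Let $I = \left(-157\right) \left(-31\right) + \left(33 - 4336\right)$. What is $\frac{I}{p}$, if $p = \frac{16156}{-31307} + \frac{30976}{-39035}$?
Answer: $- \frac{172311693045}{400103773} \approx -430.67$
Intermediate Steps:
$p = - \frac{1600415092}{1222068745}$ ($p = 16156 \left(- \frac{1}{31307}\right) + 30976 \left(- \frac{1}{39035}\right) = - \frac{16156}{31307} - \frac{30976}{39035} = - \frac{1600415092}{1222068745} \approx -1.3096$)
$I = 564$ ($I = 4867 + \left(33 - 4336\right) = 4867 - 4303 = 564$)
$\frac{I}{p} = \frac{564}{- \frac{1600415092}{1222068745}} = 564 \left(- \frac{1222068745}{1600415092}\right) = - \frac{172311693045}{400103773}$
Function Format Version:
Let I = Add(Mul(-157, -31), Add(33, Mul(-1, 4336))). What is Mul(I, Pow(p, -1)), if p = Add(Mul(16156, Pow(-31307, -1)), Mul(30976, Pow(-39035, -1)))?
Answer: Rational(-172311693045, 400103773) ≈ -430.67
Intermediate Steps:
p = Rational(-1600415092, 1222068745) (p = Add(Mul(16156, Rational(-1, 31307)), Mul(30976, Rational(-1, 39035))) = Add(Rational(-16156, 31307), Rational(-30976, 39035)) = Rational(-1600415092, 1222068745) ≈ -1.3096)
I = 564 (I = Add(4867, Add(33, -4336)) = Add(4867, -4303) = 564)
Mul(I, Pow(p, -1)) = Mul(564, Pow(Rational(-1600415092, 1222068745), -1)) = Mul(564, Rational(-1222068745, 1600415092)) = Rational(-172311693045, 400103773)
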